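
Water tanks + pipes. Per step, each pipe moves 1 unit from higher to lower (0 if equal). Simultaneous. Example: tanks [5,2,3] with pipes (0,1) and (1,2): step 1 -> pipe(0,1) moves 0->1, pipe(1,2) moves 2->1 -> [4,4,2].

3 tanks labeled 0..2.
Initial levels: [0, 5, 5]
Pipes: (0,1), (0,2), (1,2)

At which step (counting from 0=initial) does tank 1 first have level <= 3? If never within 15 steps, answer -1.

Step 1: flows [1->0,2->0,1=2] -> levels [2 4 4]
Step 2: flows [1->0,2->0,1=2] -> levels [4 3 3]
Tank 1 first reaches <=3 at step 2

Answer: 2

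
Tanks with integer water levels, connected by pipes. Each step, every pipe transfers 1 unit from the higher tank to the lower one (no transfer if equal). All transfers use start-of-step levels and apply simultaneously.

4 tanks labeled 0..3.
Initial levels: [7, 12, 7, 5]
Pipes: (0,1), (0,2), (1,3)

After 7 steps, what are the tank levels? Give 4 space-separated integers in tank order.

Answer: 9 7 7 8

Derivation:
Step 1: flows [1->0,0=2,1->3] -> levels [8 10 7 6]
Step 2: flows [1->0,0->2,1->3] -> levels [8 8 8 7]
Step 3: flows [0=1,0=2,1->3] -> levels [8 7 8 8]
Step 4: flows [0->1,0=2,3->1] -> levels [7 9 8 7]
Step 5: flows [1->0,2->0,1->3] -> levels [9 7 7 8]
Step 6: flows [0->1,0->2,3->1] -> levels [7 9 8 7]
  -> period-2 cycle: step 6 state = step 4 state
  -> state at step 7: (7-4) mod 2 = 1, same as step 5 -> [9 7 7 8]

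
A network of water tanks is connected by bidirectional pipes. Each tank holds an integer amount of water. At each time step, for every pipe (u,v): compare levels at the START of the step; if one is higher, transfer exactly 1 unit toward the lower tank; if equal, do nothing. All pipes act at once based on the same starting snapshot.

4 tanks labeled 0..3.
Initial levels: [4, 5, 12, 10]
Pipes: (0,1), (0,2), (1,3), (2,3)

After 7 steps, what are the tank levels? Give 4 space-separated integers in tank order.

Answer: 9 7 6 9

Derivation:
Step 1: flows [1->0,2->0,3->1,2->3] -> levels [6 5 10 10]
Step 2: flows [0->1,2->0,3->1,2=3] -> levels [6 7 9 9]
Step 3: flows [1->0,2->0,3->1,2=3] -> levels [8 7 8 8]
Step 4: flows [0->1,0=2,3->1,2=3] -> levels [7 9 8 7]
Step 5: flows [1->0,2->0,1->3,2->3] -> levels [9 7 6 9]
Step 6: flows [0->1,0->2,3->1,3->2] -> levels [7 9 8 7]
  -> period-2 cycle: step 6 state = step 4 state
  -> state at step 7: (7-4) mod 2 = 1, same as step 5 -> [9 7 6 9]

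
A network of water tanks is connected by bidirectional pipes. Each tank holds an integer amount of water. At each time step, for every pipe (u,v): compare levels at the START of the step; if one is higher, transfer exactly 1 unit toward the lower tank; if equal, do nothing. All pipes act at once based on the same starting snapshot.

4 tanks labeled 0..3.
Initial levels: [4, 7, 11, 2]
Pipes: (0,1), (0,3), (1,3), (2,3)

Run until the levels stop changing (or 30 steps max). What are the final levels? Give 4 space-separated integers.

Answer: 7 5 6 6

Derivation:
Step 1: flows [1->0,0->3,1->3,2->3] -> levels [4 5 10 5]
Step 2: flows [1->0,3->0,1=3,2->3] -> levels [6 4 9 5]
Step 3: flows [0->1,0->3,3->1,2->3] -> levels [4 6 8 6]
Step 4: flows [1->0,3->0,1=3,2->3] -> levels [6 5 7 6]
Step 5: flows [0->1,0=3,3->1,2->3] -> levels [5 7 6 6]
Step 6: flows [1->0,3->0,1->3,2=3] -> levels [7 5 6 6]
Step 7: flows [0->1,0->3,3->1,2=3] -> levels [5 7 6 6]
  -> period-2 cycle: step 7 state = step 5 state; never stabilizes
  -> state at step 30: (30-5) mod 2 = 1, same as step 6 -> [7 5 6 6]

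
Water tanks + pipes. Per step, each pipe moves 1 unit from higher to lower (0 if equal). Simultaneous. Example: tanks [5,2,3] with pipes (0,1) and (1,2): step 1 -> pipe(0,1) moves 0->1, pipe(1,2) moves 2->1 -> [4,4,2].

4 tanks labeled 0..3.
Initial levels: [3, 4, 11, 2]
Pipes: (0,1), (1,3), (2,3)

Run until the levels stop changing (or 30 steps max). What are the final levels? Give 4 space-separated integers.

Answer: 4 6 6 4

Derivation:
Step 1: flows [1->0,1->3,2->3] -> levels [4 2 10 4]
Step 2: flows [0->1,3->1,2->3] -> levels [3 4 9 4]
Step 3: flows [1->0,1=3,2->3] -> levels [4 3 8 5]
Step 4: flows [0->1,3->1,2->3] -> levels [3 5 7 5]
Step 5: flows [1->0,1=3,2->3] -> levels [4 4 6 6]
Step 6: flows [0=1,3->1,2=3] -> levels [4 5 6 5]
Step 7: flows [1->0,1=3,2->3] -> levels [5 4 5 6]
Step 8: flows [0->1,3->1,3->2] -> levels [4 6 6 4]
Step 9: flows [1->0,1->3,2->3] -> levels [5 4 5 6]
  -> period-2 cycle: step 9 state = step 7 state; never stabilizes
  -> state at step 30: (30-7) mod 2 = 1, same as step 8 -> [4 6 6 4]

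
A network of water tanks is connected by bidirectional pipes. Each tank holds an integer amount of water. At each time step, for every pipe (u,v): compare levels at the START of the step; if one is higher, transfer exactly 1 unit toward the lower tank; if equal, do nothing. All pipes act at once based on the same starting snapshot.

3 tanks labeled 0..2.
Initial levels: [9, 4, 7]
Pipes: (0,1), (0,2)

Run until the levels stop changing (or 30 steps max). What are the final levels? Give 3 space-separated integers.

Step 1: flows [0->1,0->2] -> levels [7 5 8]
Step 2: flows [0->1,2->0] -> levels [7 6 7]
Step 3: flows [0->1,0=2] -> levels [6 7 7]
Step 4: flows [1->0,2->0] -> levels [8 6 6]
Step 5: flows [0->1,0->2] -> levels [6 7 7]
  -> period-2 cycle: step 5 state = step 3 state; never stabilizes
  -> state at step 30: (30-3) mod 2 = 1, same as step 4 -> [8 6 6]

Answer: 8 6 6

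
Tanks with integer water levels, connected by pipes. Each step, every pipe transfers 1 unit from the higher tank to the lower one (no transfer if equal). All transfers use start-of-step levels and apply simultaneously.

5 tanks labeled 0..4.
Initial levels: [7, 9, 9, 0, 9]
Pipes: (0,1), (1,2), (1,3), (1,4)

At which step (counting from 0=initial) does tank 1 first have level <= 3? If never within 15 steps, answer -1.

Answer: -1

Derivation:
Step 1: flows [1->0,1=2,1->3,1=4] -> levels [8 7 9 1 9]
Step 2: flows [0->1,2->1,1->3,4->1] -> levels [7 9 8 2 8]
Step 3: flows [1->0,1->2,1->3,1->4] -> levels [8 5 9 3 9]
Step 4: flows [0->1,2->1,1->3,4->1] -> levels [7 7 8 4 8]
Step 5: flows [0=1,2->1,1->3,4->1] -> levels [7 8 7 5 7]
Step 6: flows [1->0,1->2,1->3,1->4] -> levels [8 4 8 6 8]
Step 7: flows [0->1,2->1,3->1,4->1] -> levels [7 8 7 5 7]
  -> period-2 cycle (repeats step 5); tank 1 never drops to <=3
Tank 1 never reaches <=3 within 15 steps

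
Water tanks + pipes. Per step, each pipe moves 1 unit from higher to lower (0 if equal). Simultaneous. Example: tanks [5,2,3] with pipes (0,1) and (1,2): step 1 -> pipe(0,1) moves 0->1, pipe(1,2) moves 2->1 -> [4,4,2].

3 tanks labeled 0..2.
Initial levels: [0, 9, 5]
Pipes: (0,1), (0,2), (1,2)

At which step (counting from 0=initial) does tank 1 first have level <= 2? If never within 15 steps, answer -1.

Answer: -1

Derivation:
Step 1: flows [1->0,2->0,1->2] -> levels [2 7 5]
Step 2: flows [1->0,2->0,1->2] -> levels [4 5 5]
Step 3: flows [1->0,2->0,1=2] -> levels [6 4 4]
Step 4: flows [0->1,0->2,1=2] -> levels [4 5 5]
  -> period-2 cycle (repeats step 2); tank 1 never drops to <=2
Tank 1 never reaches <=2 within 15 steps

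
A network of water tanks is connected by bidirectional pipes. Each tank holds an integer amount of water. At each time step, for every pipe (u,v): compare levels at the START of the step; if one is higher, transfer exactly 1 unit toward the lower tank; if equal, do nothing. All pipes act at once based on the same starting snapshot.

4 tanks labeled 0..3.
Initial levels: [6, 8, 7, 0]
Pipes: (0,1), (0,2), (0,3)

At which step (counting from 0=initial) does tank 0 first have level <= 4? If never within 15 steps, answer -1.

Answer: 6

Derivation:
Step 1: flows [1->0,2->0,0->3] -> levels [7 7 6 1]
Step 2: flows [0=1,0->2,0->3] -> levels [5 7 7 2]
Step 3: flows [1->0,2->0,0->3] -> levels [6 6 6 3]
Step 4: flows [0=1,0=2,0->3] -> levels [5 6 6 4]
Step 5: flows [1->0,2->0,0->3] -> levels [6 5 5 5]
Step 6: flows [0->1,0->2,0->3] -> levels [3 6 6 6]
Tank 0 first reaches <=4 at step 6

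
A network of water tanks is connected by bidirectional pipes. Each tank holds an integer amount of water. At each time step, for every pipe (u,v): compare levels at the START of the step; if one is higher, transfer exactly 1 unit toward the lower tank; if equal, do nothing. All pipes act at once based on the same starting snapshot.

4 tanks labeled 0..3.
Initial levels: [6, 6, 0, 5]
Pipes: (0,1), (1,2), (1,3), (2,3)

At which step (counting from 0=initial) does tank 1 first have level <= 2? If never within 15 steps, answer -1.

Answer: -1

Derivation:
Step 1: flows [0=1,1->2,1->3,3->2] -> levels [6 4 2 5]
Step 2: flows [0->1,1->2,3->1,3->2] -> levels [5 5 4 3]
Step 3: flows [0=1,1->2,1->3,2->3] -> levels [5 3 4 5]
Step 4: flows [0->1,2->1,3->1,3->2] -> levels [4 6 4 3]
Step 5: flows [1->0,1->2,1->3,2->3] -> levels [5 3 4 5]
  -> period-2 cycle (repeats step 3); tank 1 never drops to <=2
Tank 1 never reaches <=2 within 15 steps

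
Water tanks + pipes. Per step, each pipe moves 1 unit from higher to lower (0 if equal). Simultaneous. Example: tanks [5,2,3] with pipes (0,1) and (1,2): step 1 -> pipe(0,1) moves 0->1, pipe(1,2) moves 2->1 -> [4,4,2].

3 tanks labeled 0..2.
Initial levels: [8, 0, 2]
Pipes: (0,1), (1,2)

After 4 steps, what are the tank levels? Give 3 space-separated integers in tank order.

Answer: 4 3 3

Derivation:
Step 1: flows [0->1,2->1] -> levels [7 2 1]
Step 2: flows [0->1,1->2] -> levels [6 2 2]
Step 3: flows [0->1,1=2] -> levels [5 3 2]
Step 4: flows [0->1,1->2] -> levels [4 3 3]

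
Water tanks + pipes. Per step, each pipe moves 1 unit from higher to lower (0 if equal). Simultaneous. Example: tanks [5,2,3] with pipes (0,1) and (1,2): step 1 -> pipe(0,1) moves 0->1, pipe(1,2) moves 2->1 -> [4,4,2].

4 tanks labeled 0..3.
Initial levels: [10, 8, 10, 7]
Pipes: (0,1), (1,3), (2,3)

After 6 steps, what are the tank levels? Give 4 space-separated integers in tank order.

Answer: 8 10 9 8

Derivation:
Step 1: flows [0->1,1->3,2->3] -> levels [9 8 9 9]
Step 2: flows [0->1,3->1,2=3] -> levels [8 10 9 8]
Step 3: flows [1->0,1->3,2->3] -> levels [9 8 8 10]
Step 4: flows [0->1,3->1,3->2] -> levels [8 10 9 8]
  -> period-2 cycle: step 4 state = step 2 state
  -> state at step 6: (6-2) mod 2 = 0, same as step 2 -> [8 10 9 8]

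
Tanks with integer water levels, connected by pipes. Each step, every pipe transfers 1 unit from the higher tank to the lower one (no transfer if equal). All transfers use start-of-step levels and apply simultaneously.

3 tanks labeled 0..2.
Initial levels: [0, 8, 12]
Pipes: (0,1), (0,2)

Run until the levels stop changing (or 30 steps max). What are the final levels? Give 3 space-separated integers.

Answer: 6 7 7

Derivation:
Step 1: flows [1->0,2->0] -> levels [2 7 11]
Step 2: flows [1->0,2->0] -> levels [4 6 10]
Step 3: flows [1->0,2->0] -> levels [6 5 9]
Step 4: flows [0->1,2->0] -> levels [6 6 8]
Step 5: flows [0=1,2->0] -> levels [7 6 7]
Step 6: flows [0->1,0=2] -> levels [6 7 7]
Step 7: flows [1->0,2->0] -> levels [8 6 6]
Step 8: flows [0->1,0->2] -> levels [6 7 7]
  -> period-2 cycle: step 8 state = step 6 state; never stabilizes
  -> state at step 30: (30-6) mod 2 = 0, same as step 6 -> [6 7 7]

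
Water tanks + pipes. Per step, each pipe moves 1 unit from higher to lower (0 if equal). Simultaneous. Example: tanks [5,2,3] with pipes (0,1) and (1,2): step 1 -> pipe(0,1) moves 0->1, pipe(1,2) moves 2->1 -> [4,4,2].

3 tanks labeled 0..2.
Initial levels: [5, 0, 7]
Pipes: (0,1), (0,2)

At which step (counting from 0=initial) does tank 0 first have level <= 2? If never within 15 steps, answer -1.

Answer: -1

Derivation:
Step 1: flows [0->1,2->0] -> levels [5 1 6]
Step 2: flows [0->1,2->0] -> levels [5 2 5]
Step 3: flows [0->1,0=2] -> levels [4 3 5]
Step 4: flows [0->1,2->0] -> levels [4 4 4]
Step 5: flows [0=1,0=2] -> levels [4 4 4]
  -> stable; tank 0 stays at 4 > 2
Tank 0 never reaches <=2 within 15 steps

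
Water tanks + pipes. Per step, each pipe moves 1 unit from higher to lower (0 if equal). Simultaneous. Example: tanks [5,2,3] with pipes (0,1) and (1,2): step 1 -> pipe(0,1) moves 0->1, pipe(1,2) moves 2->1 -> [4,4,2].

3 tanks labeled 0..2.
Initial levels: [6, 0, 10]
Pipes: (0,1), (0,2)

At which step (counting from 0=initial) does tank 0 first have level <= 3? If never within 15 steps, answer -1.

Answer: -1

Derivation:
Step 1: flows [0->1,2->0] -> levels [6 1 9]
Step 2: flows [0->1,2->0] -> levels [6 2 8]
Step 3: flows [0->1,2->0] -> levels [6 3 7]
Step 4: flows [0->1,2->0] -> levels [6 4 6]
Step 5: flows [0->1,0=2] -> levels [5 5 6]
Step 6: flows [0=1,2->0] -> levels [6 5 5]
Step 7: flows [0->1,0->2] -> levels [4 6 6]
Step 8: flows [1->0,2->0] -> levels [6 5 5]
  -> period-2 cycle (repeats step 6); tank 0 never drops to <=3
Tank 0 never reaches <=3 within 15 steps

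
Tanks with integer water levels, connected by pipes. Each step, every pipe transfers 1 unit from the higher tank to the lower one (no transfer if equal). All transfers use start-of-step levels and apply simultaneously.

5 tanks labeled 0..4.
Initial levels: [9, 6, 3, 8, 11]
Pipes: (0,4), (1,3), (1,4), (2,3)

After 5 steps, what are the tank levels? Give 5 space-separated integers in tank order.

Answer: 9 8 7 6 7

Derivation:
Step 1: flows [4->0,3->1,4->1,3->2] -> levels [10 8 4 6 9]
Step 2: flows [0->4,1->3,4->1,3->2] -> levels [9 8 5 6 9]
Step 3: flows [0=4,1->3,4->1,3->2] -> levels [9 8 6 6 8]
Step 4: flows [0->4,1->3,1=4,2=3] -> levels [8 7 6 7 9]
Step 5: flows [4->0,1=3,4->1,3->2] -> levels [9 8 7 6 7]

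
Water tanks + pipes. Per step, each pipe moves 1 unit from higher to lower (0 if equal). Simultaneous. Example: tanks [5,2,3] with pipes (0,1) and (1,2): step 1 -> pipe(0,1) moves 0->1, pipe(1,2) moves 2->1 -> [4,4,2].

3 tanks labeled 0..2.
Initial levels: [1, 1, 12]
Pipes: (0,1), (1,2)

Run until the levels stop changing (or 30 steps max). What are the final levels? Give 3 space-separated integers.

Step 1: flows [0=1,2->1] -> levels [1 2 11]
Step 2: flows [1->0,2->1] -> levels [2 2 10]
Step 3: flows [0=1,2->1] -> levels [2 3 9]
Step 4: flows [1->0,2->1] -> levels [3 3 8]
Step 5: flows [0=1,2->1] -> levels [3 4 7]
Step 6: flows [1->0,2->1] -> levels [4 4 6]
Step 7: flows [0=1,2->1] -> levels [4 5 5]
Step 8: flows [1->0,1=2] -> levels [5 4 5]
Step 9: flows [0->1,2->1] -> levels [4 6 4]
Step 10: flows [1->0,1->2] -> levels [5 4 5]
  -> period-2 cycle: step 10 state = step 8 state; never stabilizes
  -> state at step 30: (30-8) mod 2 = 0, same as step 8 -> [5 4 5]

Answer: 5 4 5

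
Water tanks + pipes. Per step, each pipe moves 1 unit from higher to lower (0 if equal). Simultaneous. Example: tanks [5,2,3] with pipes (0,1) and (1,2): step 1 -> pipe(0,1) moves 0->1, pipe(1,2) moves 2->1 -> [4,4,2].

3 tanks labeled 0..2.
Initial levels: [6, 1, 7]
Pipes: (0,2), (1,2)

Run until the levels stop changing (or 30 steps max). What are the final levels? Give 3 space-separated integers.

Step 1: flows [2->0,2->1] -> levels [7 2 5]
Step 2: flows [0->2,2->1] -> levels [6 3 5]
Step 3: flows [0->2,2->1] -> levels [5 4 5]
Step 4: flows [0=2,2->1] -> levels [5 5 4]
Step 5: flows [0->2,1->2] -> levels [4 4 6]
Step 6: flows [2->0,2->1] -> levels [5 5 4]
  -> period-2 cycle: step 6 state = step 4 state; never stabilizes
  -> state at step 30: (30-4) mod 2 = 0, same as step 4 -> [5 5 4]

Answer: 5 5 4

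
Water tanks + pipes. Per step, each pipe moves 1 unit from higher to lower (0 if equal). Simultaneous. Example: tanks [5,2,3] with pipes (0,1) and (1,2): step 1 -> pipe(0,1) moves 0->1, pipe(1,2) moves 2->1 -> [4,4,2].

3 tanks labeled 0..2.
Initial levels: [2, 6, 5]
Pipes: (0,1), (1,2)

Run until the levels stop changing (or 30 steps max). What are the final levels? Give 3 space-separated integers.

Answer: 5 3 5

Derivation:
Step 1: flows [1->0,1->2] -> levels [3 4 6]
Step 2: flows [1->0,2->1] -> levels [4 4 5]
Step 3: flows [0=1,2->1] -> levels [4 5 4]
Step 4: flows [1->0,1->2] -> levels [5 3 5]
Step 5: flows [0->1,2->1] -> levels [4 5 4]
  -> period-2 cycle: step 5 state = step 3 state; never stabilizes
  -> state at step 30: (30-3) mod 2 = 1, same as step 4 -> [5 3 5]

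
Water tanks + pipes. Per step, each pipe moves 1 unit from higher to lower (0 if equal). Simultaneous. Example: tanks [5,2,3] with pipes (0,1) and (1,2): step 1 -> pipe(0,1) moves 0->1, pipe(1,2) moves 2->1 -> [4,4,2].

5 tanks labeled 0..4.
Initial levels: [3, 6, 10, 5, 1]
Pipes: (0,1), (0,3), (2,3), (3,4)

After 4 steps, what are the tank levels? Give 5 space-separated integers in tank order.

Step 1: flows [1->0,3->0,2->3,3->4] -> levels [5 5 9 4 2]
Step 2: flows [0=1,0->3,2->3,3->4] -> levels [4 5 8 5 3]
Step 3: flows [1->0,3->0,2->3,3->4] -> levels [6 4 7 4 4]
Step 4: flows [0->1,0->3,2->3,3=4] -> levels [4 5 6 6 4]

Answer: 4 5 6 6 4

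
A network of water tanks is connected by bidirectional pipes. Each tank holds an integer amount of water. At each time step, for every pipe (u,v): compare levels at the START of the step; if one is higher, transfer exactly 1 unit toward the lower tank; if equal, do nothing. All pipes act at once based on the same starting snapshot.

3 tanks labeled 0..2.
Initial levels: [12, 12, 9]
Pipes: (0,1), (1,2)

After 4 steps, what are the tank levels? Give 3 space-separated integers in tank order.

Answer: 11 11 11

Derivation:
Step 1: flows [0=1,1->2] -> levels [12 11 10]
Step 2: flows [0->1,1->2] -> levels [11 11 11]
Step 3: flows [0=1,1=2] -> levels [11 11 11]
  -> stable; steps 4..4 unchanged -> [11 11 11]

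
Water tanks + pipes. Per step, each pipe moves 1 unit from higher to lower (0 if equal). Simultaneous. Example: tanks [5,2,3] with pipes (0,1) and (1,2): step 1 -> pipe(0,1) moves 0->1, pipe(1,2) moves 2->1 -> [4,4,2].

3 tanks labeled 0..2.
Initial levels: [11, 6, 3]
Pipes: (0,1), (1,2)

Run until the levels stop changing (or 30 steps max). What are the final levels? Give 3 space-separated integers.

Step 1: flows [0->1,1->2] -> levels [10 6 4]
Step 2: flows [0->1,1->2] -> levels [9 6 5]
Step 3: flows [0->1,1->2] -> levels [8 6 6]
Step 4: flows [0->1,1=2] -> levels [7 7 6]
Step 5: flows [0=1,1->2] -> levels [7 6 7]
Step 6: flows [0->1,2->1] -> levels [6 8 6]
Step 7: flows [1->0,1->2] -> levels [7 6 7]
  -> period-2 cycle: step 7 state = step 5 state; never stabilizes
  -> state at step 30: (30-5) mod 2 = 1, same as step 6 -> [6 8 6]

Answer: 6 8 6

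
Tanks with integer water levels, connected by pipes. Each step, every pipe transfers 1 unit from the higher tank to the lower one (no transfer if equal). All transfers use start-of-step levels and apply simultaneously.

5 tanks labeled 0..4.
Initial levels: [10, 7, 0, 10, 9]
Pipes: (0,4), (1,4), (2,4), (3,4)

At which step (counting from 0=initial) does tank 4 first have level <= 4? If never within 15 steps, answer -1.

Step 1: flows [0->4,4->1,4->2,3->4] -> levels [9 8 1 9 9]
Step 2: flows [0=4,4->1,4->2,3=4] -> levels [9 9 2 9 7]
Step 3: flows [0->4,1->4,4->2,3->4] -> levels [8 8 3 8 9]
Step 4: flows [4->0,4->1,4->2,4->3] -> levels [9 9 4 9 5]
Step 5: flows [0->4,1->4,4->2,3->4] -> levels [8 8 5 8 7]
Step 6: flows [0->4,1->4,4->2,3->4] -> levels [7 7 6 7 9]
Step 7: flows [4->0,4->1,4->2,4->3] -> levels [8 8 7 8 5]
Step 8: flows [0->4,1->4,2->4,3->4] -> levels [7 7 6 7 9]
  -> period-2 cycle (repeats step 6); tank 4 never drops to <=4
Tank 4 never reaches <=4 within 15 steps

Answer: -1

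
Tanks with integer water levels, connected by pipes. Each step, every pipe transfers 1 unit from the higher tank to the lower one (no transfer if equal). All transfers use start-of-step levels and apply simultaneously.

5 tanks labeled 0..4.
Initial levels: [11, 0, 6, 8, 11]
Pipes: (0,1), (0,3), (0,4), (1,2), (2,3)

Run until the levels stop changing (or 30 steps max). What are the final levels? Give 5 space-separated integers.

Answer: 5 8 7 8 8

Derivation:
Step 1: flows [0->1,0->3,0=4,2->1,3->2] -> levels [9 2 6 8 11]
Step 2: flows [0->1,0->3,4->0,2->1,3->2] -> levels [8 4 6 8 10]
Step 3: flows [0->1,0=3,4->0,2->1,3->2] -> levels [8 6 6 7 9]
Step 4: flows [0->1,0->3,4->0,1=2,3->2] -> levels [7 7 7 7 8]
Step 5: flows [0=1,0=3,4->0,1=2,2=3] -> levels [8 7 7 7 7]
Step 6: flows [0->1,0->3,0->4,1=2,2=3] -> levels [5 8 7 8 8]
Step 7: flows [1->0,3->0,4->0,1->2,3->2] -> levels [8 6 9 6 7]
Step 8: flows [0->1,0->3,0->4,2->1,2->3] -> levels [5 8 7 8 8]
  -> period-2 cycle: step 8 state = step 6 state; never stabilizes
  -> state at step 30: (30-6) mod 2 = 0, same as step 6 -> [5 8 7 8 8]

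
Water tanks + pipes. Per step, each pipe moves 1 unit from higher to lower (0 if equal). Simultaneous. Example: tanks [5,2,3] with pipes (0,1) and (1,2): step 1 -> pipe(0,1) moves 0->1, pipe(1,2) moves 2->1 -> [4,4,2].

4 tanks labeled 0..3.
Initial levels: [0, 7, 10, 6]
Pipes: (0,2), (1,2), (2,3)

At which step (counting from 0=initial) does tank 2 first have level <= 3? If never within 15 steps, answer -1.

Answer: -1

Derivation:
Step 1: flows [2->0,2->1,2->3] -> levels [1 8 7 7]
Step 2: flows [2->0,1->2,2=3] -> levels [2 7 7 7]
Step 3: flows [2->0,1=2,2=3] -> levels [3 7 6 7]
Step 4: flows [2->0,1->2,3->2] -> levels [4 6 7 6]
Step 5: flows [2->0,2->1,2->3] -> levels [5 7 4 7]
Step 6: flows [0->2,1->2,3->2] -> levels [4 6 7 6]
  -> period-2 cycle (repeats step 4); tank 2 never drops to <=3
Tank 2 never reaches <=3 within 15 steps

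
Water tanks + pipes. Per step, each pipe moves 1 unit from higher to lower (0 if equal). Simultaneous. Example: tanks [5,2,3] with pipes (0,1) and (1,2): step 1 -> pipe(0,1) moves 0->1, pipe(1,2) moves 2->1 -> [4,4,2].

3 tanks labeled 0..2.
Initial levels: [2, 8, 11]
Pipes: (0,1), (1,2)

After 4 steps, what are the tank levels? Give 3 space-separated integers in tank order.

Answer: 6 7 8

Derivation:
Step 1: flows [1->0,2->1] -> levels [3 8 10]
Step 2: flows [1->0,2->1] -> levels [4 8 9]
Step 3: flows [1->0,2->1] -> levels [5 8 8]
Step 4: flows [1->0,1=2] -> levels [6 7 8]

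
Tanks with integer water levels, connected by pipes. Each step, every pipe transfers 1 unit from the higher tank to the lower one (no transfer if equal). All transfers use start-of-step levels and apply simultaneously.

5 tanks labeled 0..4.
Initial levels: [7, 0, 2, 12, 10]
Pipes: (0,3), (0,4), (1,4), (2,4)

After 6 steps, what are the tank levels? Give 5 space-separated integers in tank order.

Answer: 7 5 5 8 6

Derivation:
Step 1: flows [3->0,4->0,4->1,4->2] -> levels [9 1 3 11 7]
Step 2: flows [3->0,0->4,4->1,4->2] -> levels [9 2 4 10 6]
Step 3: flows [3->0,0->4,4->1,4->2] -> levels [9 3 5 9 5]
Step 4: flows [0=3,0->4,4->1,2=4] -> levels [8 4 5 9 5]
Step 5: flows [3->0,0->4,4->1,2=4] -> levels [8 5 5 8 5]
Step 6: flows [0=3,0->4,1=4,2=4] -> levels [7 5 5 8 6]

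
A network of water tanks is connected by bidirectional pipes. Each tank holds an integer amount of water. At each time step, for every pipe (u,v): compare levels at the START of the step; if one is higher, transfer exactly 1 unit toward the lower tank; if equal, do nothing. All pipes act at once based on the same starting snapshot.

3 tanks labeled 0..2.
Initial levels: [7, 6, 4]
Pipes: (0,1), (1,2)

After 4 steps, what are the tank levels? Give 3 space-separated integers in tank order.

Step 1: flows [0->1,1->2] -> levels [6 6 5]
Step 2: flows [0=1,1->2] -> levels [6 5 6]
Step 3: flows [0->1,2->1] -> levels [5 7 5]
Step 4: flows [1->0,1->2] -> levels [6 5 6]

Answer: 6 5 6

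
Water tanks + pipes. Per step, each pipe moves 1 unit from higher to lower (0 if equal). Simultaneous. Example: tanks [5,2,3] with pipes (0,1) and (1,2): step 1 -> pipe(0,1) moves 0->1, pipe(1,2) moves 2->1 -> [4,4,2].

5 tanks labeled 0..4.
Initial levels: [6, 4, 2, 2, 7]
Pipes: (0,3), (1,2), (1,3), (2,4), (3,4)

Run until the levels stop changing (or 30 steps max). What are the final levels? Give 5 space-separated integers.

Step 1: flows [0->3,1->2,1->3,4->2,4->3] -> levels [5 2 4 5 5]
Step 2: flows [0=3,2->1,3->1,4->2,3=4] -> levels [5 4 4 4 4]
Step 3: flows [0->3,1=2,1=3,2=4,3=4] -> levels [4 4 4 5 4]
Step 4: flows [3->0,1=2,3->1,2=4,3->4] -> levels [5 5 4 2 5]
Step 5: flows [0->3,1->2,1->3,4->2,4->3] -> levels [4 3 6 5 3]
Step 6: flows [3->0,2->1,3->1,2->4,3->4] -> levels [5 5 4 2 5]
  -> period-2 cycle: step 6 state = step 4 state; never stabilizes
  -> state at step 30: (30-4) mod 2 = 0, same as step 4 -> [5 5 4 2 5]

Answer: 5 5 4 2 5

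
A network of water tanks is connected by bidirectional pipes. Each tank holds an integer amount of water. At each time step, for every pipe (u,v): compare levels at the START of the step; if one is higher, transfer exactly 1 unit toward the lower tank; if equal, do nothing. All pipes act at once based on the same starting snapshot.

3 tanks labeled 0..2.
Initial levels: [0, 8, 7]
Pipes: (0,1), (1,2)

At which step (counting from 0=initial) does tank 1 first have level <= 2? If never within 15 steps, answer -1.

Answer: -1

Derivation:
Step 1: flows [1->0,1->2] -> levels [1 6 8]
Step 2: flows [1->0,2->1] -> levels [2 6 7]
Step 3: flows [1->0,2->1] -> levels [3 6 6]
Step 4: flows [1->0,1=2] -> levels [4 5 6]
Step 5: flows [1->0,2->1] -> levels [5 5 5]
Step 6: flows [0=1,1=2] -> levels [5 5 5]
  -> stable; tank 1 stays at 5 > 2
Tank 1 never reaches <=2 within 15 steps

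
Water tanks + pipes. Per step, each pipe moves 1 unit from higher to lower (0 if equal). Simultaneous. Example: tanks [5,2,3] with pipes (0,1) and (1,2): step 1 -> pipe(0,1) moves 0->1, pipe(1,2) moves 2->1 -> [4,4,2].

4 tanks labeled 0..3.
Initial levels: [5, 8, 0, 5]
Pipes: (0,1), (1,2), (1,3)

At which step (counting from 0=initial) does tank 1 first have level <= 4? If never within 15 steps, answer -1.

Step 1: flows [1->0,1->2,1->3] -> levels [6 5 1 6]
Step 2: flows [0->1,1->2,3->1] -> levels [5 6 2 5]
Step 3: flows [1->0,1->2,1->3] -> levels [6 3 3 6]
Tank 1 first reaches <=4 at step 3

Answer: 3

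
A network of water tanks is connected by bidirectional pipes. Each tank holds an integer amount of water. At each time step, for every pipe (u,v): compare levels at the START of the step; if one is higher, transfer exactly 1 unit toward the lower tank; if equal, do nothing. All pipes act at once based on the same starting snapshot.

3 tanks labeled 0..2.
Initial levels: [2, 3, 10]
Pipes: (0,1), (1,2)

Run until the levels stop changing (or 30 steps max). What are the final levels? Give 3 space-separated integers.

Answer: 5 5 5

Derivation:
Step 1: flows [1->0,2->1] -> levels [3 3 9]
Step 2: flows [0=1,2->1] -> levels [3 4 8]
Step 3: flows [1->0,2->1] -> levels [4 4 7]
Step 4: flows [0=1,2->1] -> levels [4 5 6]
Step 5: flows [1->0,2->1] -> levels [5 5 5]
Step 6: flows [0=1,1=2] -> levels [5 5 5]
  -> stable (no change)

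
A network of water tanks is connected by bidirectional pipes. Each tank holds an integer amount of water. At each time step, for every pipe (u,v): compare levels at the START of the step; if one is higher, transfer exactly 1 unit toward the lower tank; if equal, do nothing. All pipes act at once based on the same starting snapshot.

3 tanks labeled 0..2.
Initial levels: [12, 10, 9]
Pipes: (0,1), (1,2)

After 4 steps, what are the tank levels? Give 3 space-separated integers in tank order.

Answer: 10 11 10

Derivation:
Step 1: flows [0->1,1->2] -> levels [11 10 10]
Step 2: flows [0->1,1=2] -> levels [10 11 10]
Step 3: flows [1->0,1->2] -> levels [11 9 11]
Step 4: flows [0->1,2->1] -> levels [10 11 10]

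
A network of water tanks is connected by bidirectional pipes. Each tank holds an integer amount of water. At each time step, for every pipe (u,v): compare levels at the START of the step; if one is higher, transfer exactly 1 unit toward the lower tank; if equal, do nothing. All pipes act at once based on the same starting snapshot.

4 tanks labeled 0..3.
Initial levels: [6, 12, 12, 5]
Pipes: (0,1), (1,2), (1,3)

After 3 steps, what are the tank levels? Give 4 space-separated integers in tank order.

Step 1: flows [1->0,1=2,1->3] -> levels [7 10 12 6]
Step 2: flows [1->0,2->1,1->3] -> levels [8 9 11 7]
Step 3: flows [1->0,2->1,1->3] -> levels [9 8 10 8]

Answer: 9 8 10 8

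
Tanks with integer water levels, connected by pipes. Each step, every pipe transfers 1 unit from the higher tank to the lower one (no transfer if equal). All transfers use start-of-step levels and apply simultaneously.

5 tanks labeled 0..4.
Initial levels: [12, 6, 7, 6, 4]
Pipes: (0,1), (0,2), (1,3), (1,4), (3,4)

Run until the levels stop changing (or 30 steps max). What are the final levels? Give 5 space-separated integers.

Step 1: flows [0->1,0->2,1=3,1->4,3->4] -> levels [10 6 8 5 6]
Step 2: flows [0->1,0->2,1->3,1=4,4->3] -> levels [8 6 9 7 5]
Step 3: flows [0->1,2->0,3->1,1->4,3->4] -> levels [8 7 8 5 7]
Step 4: flows [0->1,0=2,1->3,1=4,4->3] -> levels [7 7 8 7 6]
Step 5: flows [0=1,2->0,1=3,1->4,3->4] -> levels [8 6 7 6 8]
Step 6: flows [0->1,0->2,1=3,4->1,4->3] -> levels [6 8 8 7 6]
Step 7: flows [1->0,2->0,1->3,1->4,3->4] -> levels [8 5 7 7 8]
Step 8: flows [0->1,0->2,3->1,4->1,4->3] -> levels [6 8 8 7 6]
  -> period-2 cycle: step 8 state = step 6 state; never stabilizes
  -> state at step 30: (30-6) mod 2 = 0, same as step 6 -> [6 8 8 7 6]

Answer: 6 8 8 7 6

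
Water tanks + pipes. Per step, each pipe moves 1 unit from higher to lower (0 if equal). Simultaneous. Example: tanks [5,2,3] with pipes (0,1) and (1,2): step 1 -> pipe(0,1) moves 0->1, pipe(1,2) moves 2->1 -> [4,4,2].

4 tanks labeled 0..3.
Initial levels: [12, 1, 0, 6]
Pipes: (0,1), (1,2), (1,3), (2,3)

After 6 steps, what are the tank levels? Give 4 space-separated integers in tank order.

Answer: 6 5 4 4

Derivation:
Step 1: flows [0->1,1->2,3->1,3->2] -> levels [11 2 2 4]
Step 2: flows [0->1,1=2,3->1,3->2] -> levels [10 4 3 2]
Step 3: flows [0->1,1->2,1->3,2->3] -> levels [9 3 3 4]
Step 4: flows [0->1,1=2,3->1,3->2] -> levels [8 5 4 2]
Step 5: flows [0->1,1->2,1->3,2->3] -> levels [7 4 4 4]
Step 6: flows [0->1,1=2,1=3,2=3] -> levels [6 5 4 4]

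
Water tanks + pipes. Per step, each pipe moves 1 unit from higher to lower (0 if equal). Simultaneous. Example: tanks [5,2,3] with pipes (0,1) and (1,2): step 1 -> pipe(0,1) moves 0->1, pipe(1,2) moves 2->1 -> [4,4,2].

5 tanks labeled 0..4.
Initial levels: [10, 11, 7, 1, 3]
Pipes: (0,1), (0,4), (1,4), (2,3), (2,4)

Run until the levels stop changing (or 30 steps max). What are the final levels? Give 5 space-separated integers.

Answer: 7 7 7 6 5

Derivation:
Step 1: flows [1->0,0->4,1->4,2->3,2->4] -> levels [10 9 5 2 6]
Step 2: flows [0->1,0->4,1->4,2->3,4->2] -> levels [8 9 5 3 7]
Step 3: flows [1->0,0->4,1->4,2->3,4->2] -> levels [8 7 5 4 8]
Step 4: flows [0->1,0=4,4->1,2->3,4->2] -> levels [7 9 5 5 6]
Step 5: flows [1->0,0->4,1->4,2=3,4->2] -> levels [7 7 6 5 7]
Step 6: flows [0=1,0=4,1=4,2->3,4->2] -> levels [7 7 6 6 6]
Step 7: flows [0=1,0->4,1->4,2=3,2=4] -> levels [6 6 6 6 8]
Step 8: flows [0=1,4->0,4->1,2=3,4->2] -> levels [7 7 7 6 5]
Step 9: flows [0=1,0->4,1->4,2->3,2->4] -> levels [6 6 5 7 8]
Step 10: flows [0=1,4->0,4->1,3->2,4->2] -> levels [7 7 7 6 5]
  -> period-2 cycle: step 10 state = step 8 state; never stabilizes
  -> state at step 30: (30-8) mod 2 = 0, same as step 8 -> [7 7 7 6 5]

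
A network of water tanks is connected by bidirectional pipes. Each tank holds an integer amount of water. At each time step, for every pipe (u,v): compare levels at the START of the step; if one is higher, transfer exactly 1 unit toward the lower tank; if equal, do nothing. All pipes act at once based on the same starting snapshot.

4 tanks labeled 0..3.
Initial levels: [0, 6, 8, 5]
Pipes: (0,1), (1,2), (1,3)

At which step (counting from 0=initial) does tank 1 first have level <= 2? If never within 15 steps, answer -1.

Step 1: flows [1->0,2->1,1->3] -> levels [1 5 7 6]
Step 2: flows [1->0,2->1,3->1] -> levels [2 6 6 5]
Step 3: flows [1->0,1=2,1->3] -> levels [3 4 6 6]
Step 4: flows [1->0,2->1,3->1] -> levels [4 5 5 5]
Step 5: flows [1->0,1=2,1=3] -> levels [5 4 5 5]
Step 6: flows [0->1,2->1,3->1] -> levels [4 7 4 4]
Step 7: flows [1->0,1->2,1->3] -> levels [5 4 5 5]
  -> period-2 cycle (repeats step 5); tank 1 never drops to <=2
Tank 1 never reaches <=2 within 15 steps

Answer: -1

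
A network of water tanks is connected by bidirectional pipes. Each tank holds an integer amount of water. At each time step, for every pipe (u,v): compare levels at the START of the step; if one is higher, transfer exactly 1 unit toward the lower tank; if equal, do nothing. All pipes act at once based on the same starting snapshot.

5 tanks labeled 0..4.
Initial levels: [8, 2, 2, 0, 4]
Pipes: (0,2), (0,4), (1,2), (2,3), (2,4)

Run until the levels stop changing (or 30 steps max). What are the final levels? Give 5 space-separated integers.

Answer: 4 4 0 4 4

Derivation:
Step 1: flows [0->2,0->4,1=2,2->3,4->2] -> levels [6 2 3 1 4]
Step 2: flows [0->2,0->4,2->1,2->3,4->2] -> levels [4 3 3 2 4]
Step 3: flows [0->2,0=4,1=2,2->3,4->2] -> levels [3 3 4 3 3]
Step 4: flows [2->0,0=4,2->1,2->3,2->4] -> levels [4 4 0 4 4]
Step 5: flows [0->2,0=4,1->2,3->2,4->2] -> levels [3 3 4 3 3]
  -> period-2 cycle: step 5 state = step 3 state; never stabilizes
  -> state at step 30: (30-3) mod 2 = 1, same as step 4 -> [4 4 0 4 4]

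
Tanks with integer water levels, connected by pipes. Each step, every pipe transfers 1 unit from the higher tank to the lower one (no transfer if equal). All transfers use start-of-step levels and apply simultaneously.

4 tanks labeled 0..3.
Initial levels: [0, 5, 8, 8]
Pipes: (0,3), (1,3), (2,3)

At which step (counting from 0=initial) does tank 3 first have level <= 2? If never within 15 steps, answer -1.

Answer: -1

Derivation:
Step 1: flows [3->0,3->1,2=3] -> levels [1 6 8 6]
Step 2: flows [3->0,1=3,2->3] -> levels [2 6 7 6]
Step 3: flows [3->0,1=3,2->3] -> levels [3 6 6 6]
Step 4: flows [3->0,1=3,2=3] -> levels [4 6 6 5]
Step 5: flows [3->0,1->3,2->3] -> levels [5 5 5 6]
Step 6: flows [3->0,3->1,3->2] -> levels [6 6 6 3]
Step 7: flows [0->3,1->3,2->3] -> levels [5 5 5 6]
  -> period-2 cycle (repeats step 5); tank 3 never drops to <=2
Tank 3 never reaches <=2 within 15 steps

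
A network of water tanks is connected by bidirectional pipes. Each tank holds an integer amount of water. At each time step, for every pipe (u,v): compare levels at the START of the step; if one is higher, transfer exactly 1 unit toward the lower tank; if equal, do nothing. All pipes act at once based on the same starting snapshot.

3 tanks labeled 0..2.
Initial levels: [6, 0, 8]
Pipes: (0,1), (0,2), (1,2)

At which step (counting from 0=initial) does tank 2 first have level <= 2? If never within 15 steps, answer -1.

Answer: -1

Derivation:
Step 1: flows [0->1,2->0,2->1] -> levels [6 2 6]
Step 2: flows [0->1,0=2,2->1] -> levels [5 4 5]
Step 3: flows [0->1,0=2,2->1] -> levels [4 6 4]
Step 4: flows [1->0,0=2,1->2] -> levels [5 4 5]
  -> period-2 cycle (repeats step 2); tank 2 never drops to <=2
Tank 2 never reaches <=2 within 15 steps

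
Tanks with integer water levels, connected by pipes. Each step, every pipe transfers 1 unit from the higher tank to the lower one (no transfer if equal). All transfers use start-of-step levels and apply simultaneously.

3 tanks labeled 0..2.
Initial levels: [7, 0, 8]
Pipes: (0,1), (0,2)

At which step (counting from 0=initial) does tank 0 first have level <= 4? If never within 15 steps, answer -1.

Step 1: flows [0->1,2->0] -> levels [7 1 7]
Step 2: flows [0->1,0=2] -> levels [6 2 7]
Step 3: flows [0->1,2->0] -> levels [6 3 6]
Step 4: flows [0->1,0=2] -> levels [5 4 6]
Step 5: flows [0->1,2->0] -> levels [5 5 5]
Step 6: flows [0=1,0=2] -> levels [5 5 5]
  -> stable; tank 0 stays at 5 > 4
Tank 0 never reaches <=4 within 15 steps

Answer: -1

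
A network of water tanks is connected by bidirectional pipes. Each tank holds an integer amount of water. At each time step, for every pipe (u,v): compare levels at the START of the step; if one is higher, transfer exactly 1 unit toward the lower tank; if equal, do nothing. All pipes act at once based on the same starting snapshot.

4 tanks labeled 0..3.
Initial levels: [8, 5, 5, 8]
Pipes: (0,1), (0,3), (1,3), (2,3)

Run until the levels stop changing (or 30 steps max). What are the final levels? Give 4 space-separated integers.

Answer: 6 6 6 8

Derivation:
Step 1: flows [0->1,0=3,3->1,3->2] -> levels [7 7 6 6]
Step 2: flows [0=1,0->3,1->3,2=3] -> levels [6 6 6 8]
Step 3: flows [0=1,3->0,3->1,3->2] -> levels [7 7 7 5]
Step 4: flows [0=1,0->3,1->3,2->3] -> levels [6 6 6 8]
  -> period-2 cycle: step 4 state = step 2 state; never stabilizes
  -> state at step 30: (30-2) mod 2 = 0, same as step 2 -> [6 6 6 8]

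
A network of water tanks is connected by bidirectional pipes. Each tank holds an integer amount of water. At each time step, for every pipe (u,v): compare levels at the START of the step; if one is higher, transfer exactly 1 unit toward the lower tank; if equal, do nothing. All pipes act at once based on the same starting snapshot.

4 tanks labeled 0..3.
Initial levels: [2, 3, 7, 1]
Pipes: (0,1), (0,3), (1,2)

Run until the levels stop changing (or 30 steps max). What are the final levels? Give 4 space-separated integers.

Answer: 4 3 4 2

Derivation:
Step 1: flows [1->0,0->3,2->1] -> levels [2 3 6 2]
Step 2: flows [1->0,0=3,2->1] -> levels [3 3 5 2]
Step 3: flows [0=1,0->3,2->1] -> levels [2 4 4 3]
Step 4: flows [1->0,3->0,1=2] -> levels [4 3 4 2]
Step 5: flows [0->1,0->3,2->1] -> levels [2 5 3 3]
Step 6: flows [1->0,3->0,1->2] -> levels [4 3 4 2]
  -> period-2 cycle: step 6 state = step 4 state; never stabilizes
  -> state at step 30: (30-4) mod 2 = 0, same as step 4 -> [4 3 4 2]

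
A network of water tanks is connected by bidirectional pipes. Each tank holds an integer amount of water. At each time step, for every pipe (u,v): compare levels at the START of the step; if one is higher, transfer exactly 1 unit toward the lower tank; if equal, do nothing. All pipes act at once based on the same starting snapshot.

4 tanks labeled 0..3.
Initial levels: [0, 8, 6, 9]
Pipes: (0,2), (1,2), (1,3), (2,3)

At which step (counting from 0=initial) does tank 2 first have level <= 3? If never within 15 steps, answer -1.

Step 1: flows [2->0,1->2,3->1,3->2] -> levels [1 8 7 7]
Step 2: flows [2->0,1->2,1->3,2=3] -> levels [2 6 7 8]
Step 3: flows [2->0,2->1,3->1,3->2] -> levels [3 8 6 6]
Step 4: flows [2->0,1->2,1->3,2=3] -> levels [4 6 6 7]
Step 5: flows [2->0,1=2,3->1,3->2] -> levels [5 7 6 5]
Step 6: flows [2->0,1->2,1->3,2->3] -> levels [6 5 5 7]
Step 7: flows [0->2,1=2,3->1,3->2] -> levels [5 6 7 5]
Step 8: flows [2->0,2->1,1->3,2->3] -> levels [6 6 4 7]
Step 9: flows [0->2,1->2,3->1,3->2] -> levels [5 6 7 5]
  -> period-2 cycle (repeats step 7); tank 2 never drops to <=3
Tank 2 never reaches <=3 within 15 steps

Answer: -1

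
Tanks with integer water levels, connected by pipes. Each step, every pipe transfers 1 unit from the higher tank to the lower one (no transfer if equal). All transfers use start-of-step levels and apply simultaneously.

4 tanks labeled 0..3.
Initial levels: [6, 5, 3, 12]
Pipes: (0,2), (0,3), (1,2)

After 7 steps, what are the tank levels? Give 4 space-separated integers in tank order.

Step 1: flows [0->2,3->0,1->2] -> levels [6 4 5 11]
Step 2: flows [0->2,3->0,2->1] -> levels [6 5 5 10]
Step 3: flows [0->2,3->0,1=2] -> levels [6 5 6 9]
Step 4: flows [0=2,3->0,2->1] -> levels [7 6 5 8]
Step 5: flows [0->2,3->0,1->2] -> levels [7 5 7 7]
Step 6: flows [0=2,0=3,2->1] -> levels [7 6 6 7]
Step 7: flows [0->2,0=3,1=2] -> levels [6 6 7 7]

Answer: 6 6 7 7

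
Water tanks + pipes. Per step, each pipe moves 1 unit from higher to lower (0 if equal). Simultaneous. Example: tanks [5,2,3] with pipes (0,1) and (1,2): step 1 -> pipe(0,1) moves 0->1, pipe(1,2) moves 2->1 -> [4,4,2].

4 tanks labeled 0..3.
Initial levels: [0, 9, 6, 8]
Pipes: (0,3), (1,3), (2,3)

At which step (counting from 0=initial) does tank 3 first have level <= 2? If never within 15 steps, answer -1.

Answer: -1

Derivation:
Step 1: flows [3->0,1->3,3->2] -> levels [1 8 7 7]
Step 2: flows [3->0,1->3,2=3] -> levels [2 7 7 7]
Step 3: flows [3->0,1=3,2=3] -> levels [3 7 7 6]
Step 4: flows [3->0,1->3,2->3] -> levels [4 6 6 7]
Step 5: flows [3->0,3->1,3->2] -> levels [5 7 7 4]
Step 6: flows [0->3,1->3,2->3] -> levels [4 6 6 7]
  -> period-2 cycle (repeats step 4); tank 3 never drops to <=2
Tank 3 never reaches <=2 within 15 steps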